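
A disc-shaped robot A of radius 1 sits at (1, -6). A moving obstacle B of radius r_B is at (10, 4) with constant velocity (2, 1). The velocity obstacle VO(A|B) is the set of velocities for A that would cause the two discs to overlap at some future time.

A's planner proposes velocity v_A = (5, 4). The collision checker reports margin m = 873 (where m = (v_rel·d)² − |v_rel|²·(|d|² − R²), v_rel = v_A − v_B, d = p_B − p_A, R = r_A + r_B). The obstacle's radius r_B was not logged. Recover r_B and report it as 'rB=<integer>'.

m = 873
d = (9, 10);  v_rel = (3, 3),  |v_rel|² = 18
v_rel×d = (3)·(10) − (3)·(9) = 3
since m = R²·18 − 3²:  R² = (9 + 873) / 18 = 49
R = √49 = 7  ⇒  r_B = 7 − 1 = 6

rB=6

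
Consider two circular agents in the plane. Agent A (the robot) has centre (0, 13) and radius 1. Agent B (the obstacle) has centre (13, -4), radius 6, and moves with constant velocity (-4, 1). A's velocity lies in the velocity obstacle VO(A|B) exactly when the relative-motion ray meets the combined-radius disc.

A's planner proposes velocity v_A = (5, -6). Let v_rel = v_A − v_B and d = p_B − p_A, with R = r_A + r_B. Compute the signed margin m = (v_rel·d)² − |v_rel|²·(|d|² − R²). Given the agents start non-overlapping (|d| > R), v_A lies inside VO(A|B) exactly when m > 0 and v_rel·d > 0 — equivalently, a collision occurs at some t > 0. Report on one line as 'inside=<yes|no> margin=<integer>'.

d = (13, -17),  |d|² = 458;  R = 1+6 = 7,  c = 458−7² = 409
v_rel = (9, -7),  |v_rel|² = 130;  v_rel·d = (9)·(13) + (-7)·(-17) = 236
130·t² − 472·t + 409 = 0  ⇒  m = 236² − 130·409 = 2526
m = 2526 > 0,  v_rel·d = 236 > 0  ⇒  inside

inside=yes margin=2526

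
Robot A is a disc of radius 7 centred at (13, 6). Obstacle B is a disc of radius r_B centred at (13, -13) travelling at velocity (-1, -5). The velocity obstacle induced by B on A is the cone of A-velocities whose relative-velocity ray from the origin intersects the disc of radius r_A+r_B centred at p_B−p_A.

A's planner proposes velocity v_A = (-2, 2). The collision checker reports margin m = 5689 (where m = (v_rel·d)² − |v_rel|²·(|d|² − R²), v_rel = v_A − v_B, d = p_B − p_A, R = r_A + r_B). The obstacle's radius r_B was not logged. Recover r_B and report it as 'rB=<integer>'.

m = 5689
d = (0, -19);  v_rel = (-1, 7),  |v_rel|² = 50
v_rel×d = (-1)·(-19) − (7)·(0) = 19
since m = R²·50 − 19²:  R² = (361 + 5689) / 50 = 121
R = √121 = 11  ⇒  r_B = 11 − 7 = 4

rB=4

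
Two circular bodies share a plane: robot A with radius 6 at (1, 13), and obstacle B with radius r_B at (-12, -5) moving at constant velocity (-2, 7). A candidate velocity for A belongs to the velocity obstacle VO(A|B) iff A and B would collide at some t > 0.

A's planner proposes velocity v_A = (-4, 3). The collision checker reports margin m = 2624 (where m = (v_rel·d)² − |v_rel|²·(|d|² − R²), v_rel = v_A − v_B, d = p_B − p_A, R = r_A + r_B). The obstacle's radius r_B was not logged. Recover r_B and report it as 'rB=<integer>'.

m = 2624
d = (-13, -18);  v_rel = (-2, -4),  |v_rel|² = 20
v_rel×d = (-2)·(-18) − (-4)·(-13) = -16
since m = R²·20 − (-16)²:  R² = (256 + 2624) / 20 = 144
R = √144 = 12  ⇒  r_B = 12 − 6 = 6

rB=6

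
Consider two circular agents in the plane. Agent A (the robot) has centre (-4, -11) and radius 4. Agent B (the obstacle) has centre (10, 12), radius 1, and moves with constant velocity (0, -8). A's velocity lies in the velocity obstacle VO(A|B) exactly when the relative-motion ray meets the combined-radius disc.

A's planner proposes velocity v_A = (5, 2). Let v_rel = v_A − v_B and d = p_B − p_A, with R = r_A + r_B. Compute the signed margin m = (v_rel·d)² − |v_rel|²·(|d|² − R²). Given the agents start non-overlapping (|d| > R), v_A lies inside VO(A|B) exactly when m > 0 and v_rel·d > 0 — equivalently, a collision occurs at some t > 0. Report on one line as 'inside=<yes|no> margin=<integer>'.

d = (14, 23),  |d|² = 725;  R = 4+1 = 5,  c = 725−5² = 700
v_rel = (5, 10),  |v_rel|² = 125;  v_rel·d = (5)·(14) + (10)·(23) = 300
125·t² − 600·t + 700 = 0  ⇒  m = 300² − 125·700 = 2500
m = 2500 > 0,  v_rel·d = 300 > 0  ⇒  inside

inside=yes margin=2500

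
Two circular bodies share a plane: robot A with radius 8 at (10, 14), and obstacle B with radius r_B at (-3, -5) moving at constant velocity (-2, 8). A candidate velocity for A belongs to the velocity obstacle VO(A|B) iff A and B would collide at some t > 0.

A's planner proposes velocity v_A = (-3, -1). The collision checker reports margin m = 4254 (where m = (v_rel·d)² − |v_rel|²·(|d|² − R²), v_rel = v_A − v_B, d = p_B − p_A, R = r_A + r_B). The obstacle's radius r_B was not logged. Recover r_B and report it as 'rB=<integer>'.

m = 4254
d = (-13, -19);  v_rel = (-1, -9),  |v_rel|² = 82
v_rel×d = (-1)·(-19) − (-9)·(-13) = -98
since m = R²·82 − (-98)²:  R² = (9604 + 4254) / 82 = 169
R = √169 = 13  ⇒  r_B = 13 − 8 = 5

rB=5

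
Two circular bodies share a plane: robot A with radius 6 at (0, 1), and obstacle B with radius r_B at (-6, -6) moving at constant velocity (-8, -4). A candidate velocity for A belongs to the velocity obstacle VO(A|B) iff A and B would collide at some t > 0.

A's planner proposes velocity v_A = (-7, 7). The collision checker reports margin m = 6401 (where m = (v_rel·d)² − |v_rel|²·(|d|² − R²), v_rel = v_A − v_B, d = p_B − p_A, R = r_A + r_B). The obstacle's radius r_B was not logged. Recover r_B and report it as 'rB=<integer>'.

m = 6401
d = (-6, -7);  v_rel = (1, 11),  |v_rel|² = 122
v_rel×d = (1)·(-7) − (11)·(-6) = 59
since m = R²·122 − 59²:  R² = (3481 + 6401) / 122 = 81
R = √81 = 9  ⇒  r_B = 9 − 6 = 3

rB=3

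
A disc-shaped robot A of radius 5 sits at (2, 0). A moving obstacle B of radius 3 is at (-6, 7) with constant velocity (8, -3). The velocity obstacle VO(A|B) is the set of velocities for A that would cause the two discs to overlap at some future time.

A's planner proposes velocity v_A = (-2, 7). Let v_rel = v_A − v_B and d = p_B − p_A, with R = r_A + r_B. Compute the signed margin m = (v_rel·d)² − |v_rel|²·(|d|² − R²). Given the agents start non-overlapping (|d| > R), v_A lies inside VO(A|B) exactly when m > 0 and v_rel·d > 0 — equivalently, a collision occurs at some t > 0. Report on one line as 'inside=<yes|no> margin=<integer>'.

d = (-8, 7),  |d|² = 113;  R = 5+3 = 8,  c = 113−8² = 49
v_rel = (-10, 10),  |v_rel|² = 200;  v_rel·d = (-10)·(-8) + (10)·(7) = 150
200·t² − 300·t + 49 = 0  ⇒  m = 150² − 200·49 = 12700
m = 12700 > 0,  v_rel·d = 150 > 0  ⇒  inside

inside=yes margin=12700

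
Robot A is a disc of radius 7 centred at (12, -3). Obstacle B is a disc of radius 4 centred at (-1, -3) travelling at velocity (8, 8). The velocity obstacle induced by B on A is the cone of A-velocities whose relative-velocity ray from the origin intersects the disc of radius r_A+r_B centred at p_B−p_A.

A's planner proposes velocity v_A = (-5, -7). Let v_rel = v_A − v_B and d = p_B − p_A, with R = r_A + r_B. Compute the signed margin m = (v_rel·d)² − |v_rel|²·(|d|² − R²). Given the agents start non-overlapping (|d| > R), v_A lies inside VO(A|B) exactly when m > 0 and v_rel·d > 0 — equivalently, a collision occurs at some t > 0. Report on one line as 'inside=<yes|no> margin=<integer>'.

d = (-13, 0),  |d|² = 169;  R = 7+4 = 11,  c = 169−11² = 48
v_rel = (-13, -15),  |v_rel|² = 394;  v_rel·d = (-13)·(-13) + (-15)·(0) = 169
394·t² − 338·t + 48 = 0  ⇒  m = 169² − 394·48 = 9649
m = 9649 > 0,  v_rel·d = 169 > 0  ⇒  inside

inside=yes margin=9649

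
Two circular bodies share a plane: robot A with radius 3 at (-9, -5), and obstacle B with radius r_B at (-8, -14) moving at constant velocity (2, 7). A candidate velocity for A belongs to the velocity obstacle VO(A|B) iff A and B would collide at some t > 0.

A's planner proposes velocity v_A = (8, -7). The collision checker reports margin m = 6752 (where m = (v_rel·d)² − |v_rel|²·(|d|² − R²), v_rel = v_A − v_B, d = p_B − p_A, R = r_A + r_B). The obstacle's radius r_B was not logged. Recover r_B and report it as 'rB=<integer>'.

m = 6752
d = (1, -9);  v_rel = (6, -14),  |v_rel|² = 232
v_rel×d = (6)·(-9) − (-14)·(1) = -40
since m = R²·232 − (-40)²:  R² = (1600 + 6752) / 232 = 36
R = √36 = 6  ⇒  r_B = 6 − 3 = 3

rB=3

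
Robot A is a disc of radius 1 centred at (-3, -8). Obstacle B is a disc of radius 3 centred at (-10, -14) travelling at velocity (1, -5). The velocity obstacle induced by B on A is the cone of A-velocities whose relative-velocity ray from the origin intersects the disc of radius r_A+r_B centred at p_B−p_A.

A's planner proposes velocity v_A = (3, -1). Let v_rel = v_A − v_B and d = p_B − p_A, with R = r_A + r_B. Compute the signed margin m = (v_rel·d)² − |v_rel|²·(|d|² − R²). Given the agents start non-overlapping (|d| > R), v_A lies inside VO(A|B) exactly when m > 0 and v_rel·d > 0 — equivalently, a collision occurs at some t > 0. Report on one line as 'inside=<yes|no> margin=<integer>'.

d = (-7, -6),  |d|² = 85;  R = 1+3 = 4,  c = 85−4² = 69
v_rel = (2, 4),  |v_rel|² = 20;  v_rel·d = (2)·(-7) + (4)·(-6) = -38
20·t² + 76·t + 69 = 0  ⇒  m = (-38)² − 20·69 = 64
m = 64 > 0,  v_rel·d = -38 < 0  ⇒  outside

inside=no margin=64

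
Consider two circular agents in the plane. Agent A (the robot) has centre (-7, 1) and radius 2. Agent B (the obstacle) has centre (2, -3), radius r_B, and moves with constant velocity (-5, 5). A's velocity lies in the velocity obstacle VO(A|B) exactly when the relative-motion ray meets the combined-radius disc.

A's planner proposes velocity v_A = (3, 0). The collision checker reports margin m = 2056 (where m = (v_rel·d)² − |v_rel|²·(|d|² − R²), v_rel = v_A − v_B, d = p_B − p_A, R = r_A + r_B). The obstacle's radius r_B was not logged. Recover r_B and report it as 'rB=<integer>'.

m = 2056
d = (9, -4);  v_rel = (8, -5),  |v_rel|² = 89
v_rel×d = (8)·(-4) − (-5)·(9) = 13
since m = R²·89 − 13²:  R² = (169 + 2056) / 89 = 25
R = √25 = 5  ⇒  r_B = 5 − 2 = 3

rB=3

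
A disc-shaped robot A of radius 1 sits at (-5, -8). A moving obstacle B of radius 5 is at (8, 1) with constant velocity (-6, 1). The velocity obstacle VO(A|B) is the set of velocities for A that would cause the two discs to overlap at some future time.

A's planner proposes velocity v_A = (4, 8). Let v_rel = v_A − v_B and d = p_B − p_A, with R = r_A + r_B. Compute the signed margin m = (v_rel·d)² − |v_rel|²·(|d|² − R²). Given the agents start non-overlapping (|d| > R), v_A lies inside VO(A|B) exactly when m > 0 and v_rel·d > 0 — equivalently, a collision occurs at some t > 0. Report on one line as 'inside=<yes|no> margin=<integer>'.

d = (13, 9),  |d|² = 250;  R = 1+5 = 6,  c = 250−6² = 214
v_rel = (10, 7),  |v_rel|² = 149;  v_rel·d = (10)·(13) + (7)·(9) = 193
149·t² − 386·t + 214 = 0  ⇒  m = 193² − 149·214 = 5363
m = 5363 > 0,  v_rel·d = 193 > 0  ⇒  inside

inside=yes margin=5363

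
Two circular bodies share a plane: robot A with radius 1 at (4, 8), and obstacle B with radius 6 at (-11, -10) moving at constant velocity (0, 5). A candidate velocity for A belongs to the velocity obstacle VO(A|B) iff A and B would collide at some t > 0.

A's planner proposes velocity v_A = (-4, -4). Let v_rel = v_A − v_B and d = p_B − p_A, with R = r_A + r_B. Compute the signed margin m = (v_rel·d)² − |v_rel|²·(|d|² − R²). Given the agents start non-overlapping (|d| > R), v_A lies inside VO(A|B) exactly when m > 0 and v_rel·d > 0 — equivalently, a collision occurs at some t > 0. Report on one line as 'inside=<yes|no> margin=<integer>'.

d = (-15, -18),  |d|² = 549;  R = 1+6 = 7,  c = 549−7² = 500
v_rel = (-4, -9),  |v_rel|² = 97;  v_rel·d = (-4)·(-15) + (-9)·(-18) = 222
97·t² − 444·t + 500 = 0  ⇒  m = 222² − 97·500 = 784
m = 784 > 0,  v_rel·d = 222 > 0  ⇒  inside

inside=yes margin=784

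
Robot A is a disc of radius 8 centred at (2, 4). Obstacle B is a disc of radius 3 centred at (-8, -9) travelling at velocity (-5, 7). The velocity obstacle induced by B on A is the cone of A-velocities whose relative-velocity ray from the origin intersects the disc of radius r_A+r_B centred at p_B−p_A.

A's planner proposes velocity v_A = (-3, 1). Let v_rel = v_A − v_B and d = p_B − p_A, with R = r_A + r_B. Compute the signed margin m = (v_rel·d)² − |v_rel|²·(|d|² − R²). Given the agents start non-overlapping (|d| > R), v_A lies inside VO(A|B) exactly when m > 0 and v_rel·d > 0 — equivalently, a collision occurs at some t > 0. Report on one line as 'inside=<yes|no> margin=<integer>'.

d = (-10, -13),  |d|² = 269;  R = 8+3 = 11,  c = 269−11² = 148
v_rel = (2, -6),  |v_rel|² = 40;  v_rel·d = (2)·(-10) + (-6)·(-13) = 58
40·t² − 116·t + 148 = 0  ⇒  m = 58² − 40·148 = -2556
m = -2556 < 0,  v_rel·d = 58 > 0  ⇒  outside

inside=no margin=-2556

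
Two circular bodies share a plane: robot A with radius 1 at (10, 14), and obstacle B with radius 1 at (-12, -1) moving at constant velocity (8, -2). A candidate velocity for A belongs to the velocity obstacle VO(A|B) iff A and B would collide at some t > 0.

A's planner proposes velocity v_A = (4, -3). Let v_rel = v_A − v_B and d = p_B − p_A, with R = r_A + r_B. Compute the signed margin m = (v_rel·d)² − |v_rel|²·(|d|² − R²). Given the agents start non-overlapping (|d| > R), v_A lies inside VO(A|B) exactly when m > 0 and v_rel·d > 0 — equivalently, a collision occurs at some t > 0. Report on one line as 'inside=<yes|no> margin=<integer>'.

d = (-22, -15),  |d|² = 709;  R = 1+1 = 2,  c = 709−2² = 705
v_rel = (-4, -1),  |v_rel|² = 17;  v_rel·d = (-4)·(-22) + (-1)·(-15) = 103
17·t² − 206·t + 705 = 0  ⇒  m = 103² − 17·705 = -1376
m = -1376 < 0,  v_rel·d = 103 > 0  ⇒  outside

inside=no margin=-1376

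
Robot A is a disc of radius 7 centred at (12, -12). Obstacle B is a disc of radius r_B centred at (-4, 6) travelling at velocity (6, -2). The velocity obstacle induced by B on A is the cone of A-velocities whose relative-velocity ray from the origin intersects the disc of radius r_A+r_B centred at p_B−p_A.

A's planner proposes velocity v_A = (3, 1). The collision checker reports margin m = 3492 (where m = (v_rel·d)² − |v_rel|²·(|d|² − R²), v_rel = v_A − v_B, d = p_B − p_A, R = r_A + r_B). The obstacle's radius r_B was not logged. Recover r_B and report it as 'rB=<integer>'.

m = 3492
d = (-16, 18);  v_rel = (-3, 3),  |v_rel|² = 18
v_rel×d = (-3)·(18) − (3)·(-16) = -6
since m = R²·18 − (-6)²:  R² = (36 + 3492) / 18 = 196
R = √196 = 14  ⇒  r_B = 14 − 7 = 7

rB=7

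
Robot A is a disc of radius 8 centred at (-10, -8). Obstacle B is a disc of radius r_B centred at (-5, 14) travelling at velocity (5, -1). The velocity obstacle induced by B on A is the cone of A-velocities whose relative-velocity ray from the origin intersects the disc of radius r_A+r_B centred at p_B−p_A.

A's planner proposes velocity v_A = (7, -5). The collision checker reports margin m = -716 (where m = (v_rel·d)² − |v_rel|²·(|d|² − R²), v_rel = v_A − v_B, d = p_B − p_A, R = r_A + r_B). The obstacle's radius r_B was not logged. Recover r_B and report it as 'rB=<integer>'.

m = -716
d = (5, 22);  v_rel = (2, -4),  |v_rel|² = 20
v_rel×d = (2)·(22) − (-4)·(5) = 64
since m = R²·20 − 64²:  R² = (4096 + -716) / 20 = 169
R = √169 = 13  ⇒  r_B = 13 − 8 = 5

rB=5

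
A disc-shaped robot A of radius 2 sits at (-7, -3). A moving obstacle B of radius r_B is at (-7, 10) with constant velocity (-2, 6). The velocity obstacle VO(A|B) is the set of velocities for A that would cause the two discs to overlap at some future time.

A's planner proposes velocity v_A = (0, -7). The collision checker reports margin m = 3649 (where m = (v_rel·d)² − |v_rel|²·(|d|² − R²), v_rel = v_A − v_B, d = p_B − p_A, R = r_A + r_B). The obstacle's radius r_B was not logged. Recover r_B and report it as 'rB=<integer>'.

m = 3649
d = (0, 13);  v_rel = (2, -13),  |v_rel|² = 173
v_rel×d = (2)·(13) − (-13)·(0) = 26
since m = R²·173 − 26²:  R² = (676 + 3649) / 173 = 25
R = √25 = 5  ⇒  r_B = 5 − 2 = 3

rB=3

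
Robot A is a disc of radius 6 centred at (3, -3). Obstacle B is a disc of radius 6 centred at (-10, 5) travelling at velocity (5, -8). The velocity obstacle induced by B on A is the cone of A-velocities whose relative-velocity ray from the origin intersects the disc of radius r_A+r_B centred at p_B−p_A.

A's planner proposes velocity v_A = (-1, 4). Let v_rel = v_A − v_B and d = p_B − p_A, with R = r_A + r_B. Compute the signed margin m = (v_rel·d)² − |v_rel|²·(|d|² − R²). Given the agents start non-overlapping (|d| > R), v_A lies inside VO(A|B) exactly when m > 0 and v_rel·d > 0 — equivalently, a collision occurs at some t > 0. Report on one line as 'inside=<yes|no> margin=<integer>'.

d = (-13, 8),  |d|² = 233;  R = 6+6 = 12,  c = 233−12² = 89
v_rel = (-6, 12),  |v_rel|² = 180;  v_rel·d = (-6)·(-13) + (12)·(8) = 174
180·t² − 348·t + 89 = 0  ⇒  m = 174² − 180·89 = 14256
m = 14256 > 0,  v_rel·d = 174 > 0  ⇒  inside

inside=yes margin=14256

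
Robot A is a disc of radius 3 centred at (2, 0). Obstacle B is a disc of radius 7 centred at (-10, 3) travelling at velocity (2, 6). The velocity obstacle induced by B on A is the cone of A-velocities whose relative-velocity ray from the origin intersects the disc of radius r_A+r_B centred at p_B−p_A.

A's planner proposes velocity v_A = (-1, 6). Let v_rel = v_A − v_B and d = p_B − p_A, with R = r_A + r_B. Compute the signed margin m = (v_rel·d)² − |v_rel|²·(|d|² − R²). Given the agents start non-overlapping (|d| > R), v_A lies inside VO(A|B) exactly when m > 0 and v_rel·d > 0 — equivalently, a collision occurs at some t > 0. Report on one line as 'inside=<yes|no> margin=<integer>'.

d = (-12, 3),  |d|² = 153;  R = 3+7 = 10,  c = 153−10² = 53
v_rel = (-3, 0),  |v_rel|² = 9;  v_rel·d = (-3)·(-12) + (0)·(3) = 36
9·t² − 72·t + 53 = 0  ⇒  m = 36² − 9·53 = 819
m = 819 > 0,  v_rel·d = 36 > 0  ⇒  inside

inside=yes margin=819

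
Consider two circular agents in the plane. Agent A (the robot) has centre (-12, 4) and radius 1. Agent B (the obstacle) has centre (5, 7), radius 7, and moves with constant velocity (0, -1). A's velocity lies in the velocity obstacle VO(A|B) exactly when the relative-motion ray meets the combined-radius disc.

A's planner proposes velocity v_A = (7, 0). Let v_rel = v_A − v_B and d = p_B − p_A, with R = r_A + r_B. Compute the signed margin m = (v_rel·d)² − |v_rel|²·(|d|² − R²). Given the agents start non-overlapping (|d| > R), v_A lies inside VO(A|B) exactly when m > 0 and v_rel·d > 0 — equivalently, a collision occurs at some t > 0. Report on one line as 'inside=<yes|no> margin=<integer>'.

d = (17, 3),  |d|² = 298;  R = 1+7 = 8,  c = 298−8² = 234
v_rel = (7, 1),  |v_rel|² = 50;  v_rel·d = (7)·(17) + (1)·(3) = 122
50·t² − 244·t + 234 = 0  ⇒  m = 122² − 50·234 = 3184
m = 3184 > 0,  v_rel·d = 122 > 0  ⇒  inside

inside=yes margin=3184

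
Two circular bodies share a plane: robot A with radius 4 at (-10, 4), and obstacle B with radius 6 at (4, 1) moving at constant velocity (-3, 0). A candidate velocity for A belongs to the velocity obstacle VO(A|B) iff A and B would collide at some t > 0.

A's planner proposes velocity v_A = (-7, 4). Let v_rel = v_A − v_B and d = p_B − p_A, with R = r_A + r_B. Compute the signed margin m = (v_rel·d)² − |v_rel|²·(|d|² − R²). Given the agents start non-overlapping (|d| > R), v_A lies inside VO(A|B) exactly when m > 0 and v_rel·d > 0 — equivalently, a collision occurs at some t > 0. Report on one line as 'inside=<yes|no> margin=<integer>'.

d = (14, -3),  |d|² = 205;  R = 4+6 = 10,  c = 205−10² = 105
v_rel = (-4, 4),  |v_rel|² = 32;  v_rel·d = (-4)·(14) + (4)·(-3) = -68
32·t² + 136·t + 105 = 0  ⇒  m = (-68)² − 32·105 = 1264
m = 1264 > 0,  v_rel·d = -68 < 0  ⇒  outside

inside=no margin=1264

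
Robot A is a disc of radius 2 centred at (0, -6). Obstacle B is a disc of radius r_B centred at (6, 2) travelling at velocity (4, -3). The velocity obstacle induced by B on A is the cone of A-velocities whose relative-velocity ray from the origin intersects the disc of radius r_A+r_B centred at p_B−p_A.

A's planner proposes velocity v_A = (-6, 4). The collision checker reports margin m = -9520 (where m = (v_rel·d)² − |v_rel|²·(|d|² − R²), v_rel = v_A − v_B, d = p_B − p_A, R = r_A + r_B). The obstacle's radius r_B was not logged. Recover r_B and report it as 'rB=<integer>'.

m = -9520
d = (6, 8);  v_rel = (-10, 7),  |v_rel|² = 149
v_rel×d = (-10)·(8) − (7)·(6) = -122
since m = R²·149 − (-122)²:  R² = (14884 + -9520) / 149 = 36
R = √36 = 6  ⇒  r_B = 6 − 2 = 4

rB=4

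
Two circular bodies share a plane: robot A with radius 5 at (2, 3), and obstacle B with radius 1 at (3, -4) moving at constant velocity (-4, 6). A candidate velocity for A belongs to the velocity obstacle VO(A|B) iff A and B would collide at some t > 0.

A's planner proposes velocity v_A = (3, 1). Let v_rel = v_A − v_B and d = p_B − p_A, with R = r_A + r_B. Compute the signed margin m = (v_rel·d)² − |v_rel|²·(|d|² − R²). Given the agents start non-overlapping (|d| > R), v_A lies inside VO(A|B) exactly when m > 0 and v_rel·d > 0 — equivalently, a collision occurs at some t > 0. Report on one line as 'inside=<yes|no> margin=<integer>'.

d = (1, -7),  |d|² = 50;  R = 5+1 = 6,  c = 50−6² = 14
v_rel = (7, -5),  |v_rel|² = 74;  v_rel·d = (7)·(1) + (-5)·(-7) = 42
74·t² − 84·t + 14 = 0  ⇒  m = 42² − 74·14 = 728
m = 728 > 0,  v_rel·d = 42 > 0  ⇒  inside

inside=yes margin=728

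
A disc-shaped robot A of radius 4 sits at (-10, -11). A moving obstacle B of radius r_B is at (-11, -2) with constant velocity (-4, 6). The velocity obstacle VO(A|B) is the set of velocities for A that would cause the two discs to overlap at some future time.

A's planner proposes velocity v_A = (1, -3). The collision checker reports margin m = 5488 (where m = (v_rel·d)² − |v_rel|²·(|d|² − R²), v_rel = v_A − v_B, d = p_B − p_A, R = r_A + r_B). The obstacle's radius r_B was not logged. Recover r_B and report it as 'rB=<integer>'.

m = 5488
d = (-1, 9);  v_rel = (5, -9),  |v_rel|² = 106
v_rel×d = (5)·(9) − (-9)·(-1) = 36
since m = R²·106 − 36²:  R² = (1296 + 5488) / 106 = 64
R = √64 = 8  ⇒  r_B = 8 − 4 = 4

rB=4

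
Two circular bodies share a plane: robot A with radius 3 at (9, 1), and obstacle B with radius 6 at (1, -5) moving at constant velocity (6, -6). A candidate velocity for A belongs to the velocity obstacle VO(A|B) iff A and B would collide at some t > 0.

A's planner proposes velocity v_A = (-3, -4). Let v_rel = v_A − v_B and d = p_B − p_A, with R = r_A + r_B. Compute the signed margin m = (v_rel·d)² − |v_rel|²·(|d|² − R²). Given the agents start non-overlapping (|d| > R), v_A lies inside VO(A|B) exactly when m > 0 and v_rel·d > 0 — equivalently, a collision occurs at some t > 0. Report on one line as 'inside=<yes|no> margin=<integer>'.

d = (-8, -6),  |d|² = 100;  R = 3+6 = 9,  c = 100−9² = 19
v_rel = (-9, 2),  |v_rel|² = 85;  v_rel·d = (-9)·(-8) + (2)·(-6) = 60
85·t² − 120·t + 19 = 0  ⇒  m = 60² − 85·19 = 1985
m = 1985 > 0,  v_rel·d = 60 > 0  ⇒  inside

inside=yes margin=1985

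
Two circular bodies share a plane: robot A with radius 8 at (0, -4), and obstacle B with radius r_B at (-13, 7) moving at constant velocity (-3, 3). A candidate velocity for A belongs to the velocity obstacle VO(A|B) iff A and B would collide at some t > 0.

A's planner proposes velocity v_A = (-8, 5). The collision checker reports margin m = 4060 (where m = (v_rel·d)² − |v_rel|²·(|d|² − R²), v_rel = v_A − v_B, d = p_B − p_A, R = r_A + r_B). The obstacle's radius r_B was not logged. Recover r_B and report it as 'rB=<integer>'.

m = 4060
d = (-13, 11);  v_rel = (-5, 2),  |v_rel|² = 29
v_rel×d = (-5)·(11) − (2)·(-13) = -29
since m = R²·29 − (-29)²:  R² = (841 + 4060) / 29 = 169
R = √169 = 13  ⇒  r_B = 13 − 8 = 5

rB=5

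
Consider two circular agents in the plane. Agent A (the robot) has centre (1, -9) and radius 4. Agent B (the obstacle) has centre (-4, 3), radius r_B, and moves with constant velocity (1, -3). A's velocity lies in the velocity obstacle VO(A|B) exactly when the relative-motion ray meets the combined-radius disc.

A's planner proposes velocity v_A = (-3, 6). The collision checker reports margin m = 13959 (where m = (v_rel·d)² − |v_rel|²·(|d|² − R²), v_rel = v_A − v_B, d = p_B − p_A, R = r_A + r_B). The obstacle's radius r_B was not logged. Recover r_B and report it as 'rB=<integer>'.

m = 13959
d = (-5, 12);  v_rel = (-4, 9),  |v_rel|² = 97
v_rel×d = (-4)·(12) − (9)·(-5) = -3
since m = R²·97 − (-3)²:  R² = (9 + 13959) / 97 = 144
R = √144 = 12  ⇒  r_B = 12 − 4 = 8

rB=8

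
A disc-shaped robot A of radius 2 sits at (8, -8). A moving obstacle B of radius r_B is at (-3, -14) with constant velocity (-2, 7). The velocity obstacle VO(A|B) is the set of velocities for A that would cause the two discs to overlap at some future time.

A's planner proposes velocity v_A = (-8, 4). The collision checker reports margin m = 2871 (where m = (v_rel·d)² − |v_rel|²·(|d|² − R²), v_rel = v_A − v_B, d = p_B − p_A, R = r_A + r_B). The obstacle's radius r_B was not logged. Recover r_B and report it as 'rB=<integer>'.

m = 2871
d = (-11, -6);  v_rel = (-6, -3),  |v_rel|² = 45
v_rel×d = (-6)·(-6) − (-3)·(-11) = 3
since m = R²·45 − 3²:  R² = (9 + 2871) / 45 = 64
R = √64 = 8  ⇒  r_B = 8 − 2 = 6

rB=6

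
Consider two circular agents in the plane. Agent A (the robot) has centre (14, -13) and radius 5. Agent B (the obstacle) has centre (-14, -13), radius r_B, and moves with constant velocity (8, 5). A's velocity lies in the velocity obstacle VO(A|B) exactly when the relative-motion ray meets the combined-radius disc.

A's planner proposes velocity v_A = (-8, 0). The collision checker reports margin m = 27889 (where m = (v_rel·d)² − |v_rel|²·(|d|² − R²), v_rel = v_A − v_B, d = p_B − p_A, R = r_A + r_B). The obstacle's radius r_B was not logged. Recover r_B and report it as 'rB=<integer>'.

m = 27889
d = (-28, 0);  v_rel = (-16, -5),  |v_rel|² = 281
v_rel×d = (-16)·(0) − (-5)·(-28) = -140
since m = R²·281 − (-140)²:  R² = (19600 + 27889) / 281 = 169
R = √169 = 13  ⇒  r_B = 13 − 5 = 8

rB=8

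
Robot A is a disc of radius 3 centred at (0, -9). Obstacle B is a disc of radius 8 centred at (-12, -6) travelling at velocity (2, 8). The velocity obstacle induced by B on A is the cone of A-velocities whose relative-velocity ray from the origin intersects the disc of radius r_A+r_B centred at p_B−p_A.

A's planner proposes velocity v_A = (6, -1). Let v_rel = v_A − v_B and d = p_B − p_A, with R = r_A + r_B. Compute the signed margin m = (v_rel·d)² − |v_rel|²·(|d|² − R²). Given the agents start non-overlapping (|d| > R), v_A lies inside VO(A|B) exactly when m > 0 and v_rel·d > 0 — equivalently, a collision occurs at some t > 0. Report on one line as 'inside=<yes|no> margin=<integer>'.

d = (-12, 3),  |d|² = 153;  R = 3+8 = 11,  c = 153−11² = 32
v_rel = (4, -9),  |v_rel|² = 97;  v_rel·d = (4)·(-12) + (-9)·(3) = -75
97·t² + 150·t + 32 = 0  ⇒  m = (-75)² − 97·32 = 2521
m = 2521 > 0,  v_rel·d = -75 < 0  ⇒  outside

inside=no margin=2521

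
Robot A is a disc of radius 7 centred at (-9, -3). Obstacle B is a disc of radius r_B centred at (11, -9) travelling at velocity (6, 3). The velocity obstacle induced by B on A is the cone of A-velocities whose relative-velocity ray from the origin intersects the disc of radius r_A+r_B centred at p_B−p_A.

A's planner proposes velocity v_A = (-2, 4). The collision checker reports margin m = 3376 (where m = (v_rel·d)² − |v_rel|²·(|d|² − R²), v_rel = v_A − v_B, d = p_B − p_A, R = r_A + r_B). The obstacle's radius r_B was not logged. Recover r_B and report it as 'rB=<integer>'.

m = 3376
d = (20, -6);  v_rel = (-8, 1),  |v_rel|² = 65
v_rel×d = (-8)·(-6) − (1)·(20) = 28
since m = R²·65 − 28²:  R² = (784 + 3376) / 65 = 64
R = √64 = 8  ⇒  r_B = 8 − 7 = 1

rB=1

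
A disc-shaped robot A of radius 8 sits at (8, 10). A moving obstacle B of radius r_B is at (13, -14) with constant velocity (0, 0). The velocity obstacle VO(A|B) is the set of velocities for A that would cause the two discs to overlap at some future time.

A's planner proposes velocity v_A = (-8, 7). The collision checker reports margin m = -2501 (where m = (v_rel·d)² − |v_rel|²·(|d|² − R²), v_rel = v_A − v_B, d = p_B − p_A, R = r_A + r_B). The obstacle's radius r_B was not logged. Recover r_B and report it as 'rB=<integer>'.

m = -2501
d = (5, -24);  v_rel = (-8, 7),  |v_rel|² = 113
v_rel×d = (-8)·(-24) − (7)·(5) = 157
since m = R²·113 − 157²:  R² = (24649 + -2501) / 113 = 196
R = √196 = 14  ⇒  r_B = 14 − 8 = 6

rB=6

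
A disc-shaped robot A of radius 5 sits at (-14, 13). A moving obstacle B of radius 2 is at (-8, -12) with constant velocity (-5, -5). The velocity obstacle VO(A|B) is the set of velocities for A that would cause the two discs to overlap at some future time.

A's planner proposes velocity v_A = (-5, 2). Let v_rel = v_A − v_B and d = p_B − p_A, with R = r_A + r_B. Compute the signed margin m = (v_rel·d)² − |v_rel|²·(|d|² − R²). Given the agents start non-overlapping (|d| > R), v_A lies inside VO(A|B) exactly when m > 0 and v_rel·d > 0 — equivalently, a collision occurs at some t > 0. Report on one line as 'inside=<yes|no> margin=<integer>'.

d = (6, -25),  |d|² = 661;  R = 5+2 = 7,  c = 661−7² = 612
v_rel = (0, 7),  |v_rel|² = 49;  v_rel·d = (0)·(6) + (7)·(-25) = -175
49·t² + 350·t + 612 = 0  ⇒  m = (-175)² − 49·612 = 637
m = 637 > 0,  v_rel·d = -175 < 0  ⇒  outside

inside=no margin=637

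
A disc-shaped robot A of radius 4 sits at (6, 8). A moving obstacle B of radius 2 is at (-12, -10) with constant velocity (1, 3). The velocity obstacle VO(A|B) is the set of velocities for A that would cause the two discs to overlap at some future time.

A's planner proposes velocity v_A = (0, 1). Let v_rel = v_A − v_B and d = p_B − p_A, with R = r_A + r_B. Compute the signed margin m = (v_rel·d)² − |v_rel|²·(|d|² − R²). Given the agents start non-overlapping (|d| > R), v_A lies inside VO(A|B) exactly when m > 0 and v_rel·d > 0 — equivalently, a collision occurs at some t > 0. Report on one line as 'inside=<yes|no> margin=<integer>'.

d = (-18, -18),  |d|² = 648;  R = 4+2 = 6,  c = 648−6² = 612
v_rel = (-1, -2),  |v_rel|² = 5;  v_rel·d = (-1)·(-18) + (-2)·(-18) = 54
5·t² − 108·t + 612 = 0  ⇒  m = 54² − 5·612 = -144
m = -144 < 0,  v_rel·d = 54 > 0  ⇒  outside

inside=no margin=-144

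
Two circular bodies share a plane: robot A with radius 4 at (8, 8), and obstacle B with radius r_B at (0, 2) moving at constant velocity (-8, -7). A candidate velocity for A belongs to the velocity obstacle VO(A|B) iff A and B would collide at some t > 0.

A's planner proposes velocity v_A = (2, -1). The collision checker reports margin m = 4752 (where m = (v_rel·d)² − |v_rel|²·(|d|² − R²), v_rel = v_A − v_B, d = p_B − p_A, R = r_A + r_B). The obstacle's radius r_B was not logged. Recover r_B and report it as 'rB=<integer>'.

m = 4752
d = (-8, -6);  v_rel = (10, 6),  |v_rel|² = 136
v_rel×d = (10)·(-6) − (6)·(-8) = -12
since m = R²·136 − (-12)²:  R² = (144 + 4752) / 136 = 36
R = √36 = 6  ⇒  r_B = 6 − 4 = 2

rB=2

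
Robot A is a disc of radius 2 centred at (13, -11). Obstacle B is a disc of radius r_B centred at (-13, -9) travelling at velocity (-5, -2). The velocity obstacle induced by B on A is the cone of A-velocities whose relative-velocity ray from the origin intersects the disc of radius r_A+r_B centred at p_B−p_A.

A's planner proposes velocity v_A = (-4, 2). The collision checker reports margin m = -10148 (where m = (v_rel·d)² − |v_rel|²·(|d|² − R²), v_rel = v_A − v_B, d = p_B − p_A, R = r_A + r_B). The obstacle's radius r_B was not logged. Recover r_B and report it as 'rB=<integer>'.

m = -10148
d = (-26, 2);  v_rel = (1, 4),  |v_rel|² = 17
v_rel×d = (1)·(2) − (4)·(-26) = 106
since m = R²·17 − 106²:  R² = (11236 + -10148) / 17 = 64
R = √64 = 8  ⇒  r_B = 8 − 2 = 6

rB=6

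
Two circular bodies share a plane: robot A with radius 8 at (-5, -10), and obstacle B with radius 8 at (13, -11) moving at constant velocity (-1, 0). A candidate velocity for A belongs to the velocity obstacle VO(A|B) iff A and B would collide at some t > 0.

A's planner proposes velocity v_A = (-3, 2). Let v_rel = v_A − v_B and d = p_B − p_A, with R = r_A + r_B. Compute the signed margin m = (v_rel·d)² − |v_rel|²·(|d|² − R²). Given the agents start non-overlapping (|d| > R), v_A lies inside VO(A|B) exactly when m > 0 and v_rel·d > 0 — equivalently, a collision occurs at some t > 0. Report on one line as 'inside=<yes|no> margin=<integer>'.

d = (18, -1),  |d|² = 325;  R = 8+8 = 16,  c = 325−16² = 69
v_rel = (-2, 2),  |v_rel|² = 8;  v_rel·d = (-2)·(18) + (2)·(-1) = -38
8·t² + 76·t + 69 = 0  ⇒  m = (-38)² − 8·69 = 892
m = 892 > 0,  v_rel·d = -38 < 0  ⇒  outside

inside=no margin=892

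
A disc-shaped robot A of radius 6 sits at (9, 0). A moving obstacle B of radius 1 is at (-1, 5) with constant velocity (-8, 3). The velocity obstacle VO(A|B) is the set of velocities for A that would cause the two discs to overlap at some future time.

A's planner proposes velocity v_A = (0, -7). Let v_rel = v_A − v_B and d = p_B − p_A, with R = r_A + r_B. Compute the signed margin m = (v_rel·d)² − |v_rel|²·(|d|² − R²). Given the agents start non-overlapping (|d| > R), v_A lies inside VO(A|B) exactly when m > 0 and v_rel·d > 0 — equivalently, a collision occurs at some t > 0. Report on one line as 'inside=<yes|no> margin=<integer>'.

d = (-10, 5),  |d|² = 125;  R = 6+1 = 7,  c = 125−7² = 76
v_rel = (8, -10),  |v_rel|² = 164;  v_rel·d = (8)·(-10) + (-10)·(5) = -130
164·t² + 260·t + 76 = 0  ⇒  m = (-130)² − 164·76 = 4436
m = 4436 > 0,  v_rel·d = -130 < 0  ⇒  outside

inside=no margin=4436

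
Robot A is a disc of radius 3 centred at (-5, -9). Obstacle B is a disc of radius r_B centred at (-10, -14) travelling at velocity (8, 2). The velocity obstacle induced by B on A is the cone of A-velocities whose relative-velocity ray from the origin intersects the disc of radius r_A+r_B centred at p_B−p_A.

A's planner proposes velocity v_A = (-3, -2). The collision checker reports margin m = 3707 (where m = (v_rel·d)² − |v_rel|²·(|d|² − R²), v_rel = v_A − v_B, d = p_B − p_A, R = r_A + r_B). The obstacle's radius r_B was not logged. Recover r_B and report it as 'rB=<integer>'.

m = 3707
d = (-5, -5);  v_rel = (-11, -4),  |v_rel|² = 137
v_rel×d = (-11)·(-5) − (-4)·(-5) = 35
since m = R²·137 − 35²:  R² = (1225 + 3707) / 137 = 36
R = √36 = 6  ⇒  r_B = 6 − 3 = 3

rB=3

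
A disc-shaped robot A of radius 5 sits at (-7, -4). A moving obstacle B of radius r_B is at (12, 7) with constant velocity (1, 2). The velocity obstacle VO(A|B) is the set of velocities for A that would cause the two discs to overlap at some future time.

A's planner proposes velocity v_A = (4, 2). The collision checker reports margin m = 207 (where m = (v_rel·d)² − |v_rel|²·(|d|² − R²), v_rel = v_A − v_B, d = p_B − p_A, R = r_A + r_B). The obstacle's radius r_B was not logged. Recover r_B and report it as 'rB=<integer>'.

m = 207
d = (19, 11);  v_rel = (3, 0),  |v_rel|² = 9
v_rel×d = (3)·(11) − (0)·(19) = 33
since m = R²·9 − 33²:  R² = (1089 + 207) / 9 = 144
R = √144 = 12  ⇒  r_B = 12 − 5 = 7

rB=7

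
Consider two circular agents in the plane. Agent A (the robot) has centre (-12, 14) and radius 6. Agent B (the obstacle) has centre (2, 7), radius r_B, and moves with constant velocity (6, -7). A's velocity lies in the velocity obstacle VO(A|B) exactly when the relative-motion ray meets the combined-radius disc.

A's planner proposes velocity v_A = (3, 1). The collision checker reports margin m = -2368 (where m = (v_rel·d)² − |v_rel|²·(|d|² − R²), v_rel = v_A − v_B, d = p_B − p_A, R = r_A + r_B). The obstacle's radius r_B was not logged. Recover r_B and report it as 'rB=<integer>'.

m = -2368
d = (14, -7);  v_rel = (-3, 8),  |v_rel|² = 73
v_rel×d = (-3)·(-7) − (8)·(14) = -91
since m = R²·73 − (-91)²:  R² = (8281 + -2368) / 73 = 81
R = √81 = 9  ⇒  r_B = 9 − 6 = 3

rB=3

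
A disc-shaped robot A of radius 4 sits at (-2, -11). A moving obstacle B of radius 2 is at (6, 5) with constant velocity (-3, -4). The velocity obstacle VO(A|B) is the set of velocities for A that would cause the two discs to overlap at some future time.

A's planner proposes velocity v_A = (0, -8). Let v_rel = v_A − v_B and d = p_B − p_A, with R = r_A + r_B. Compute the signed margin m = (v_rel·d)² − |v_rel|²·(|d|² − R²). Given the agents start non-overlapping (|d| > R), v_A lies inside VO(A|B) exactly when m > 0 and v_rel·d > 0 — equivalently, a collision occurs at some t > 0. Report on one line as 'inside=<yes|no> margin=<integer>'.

d = (8, 16),  |d|² = 320;  R = 4+2 = 6,  c = 320−6² = 284
v_rel = (3, -4),  |v_rel|² = 25;  v_rel·d = (3)·(8) + (-4)·(16) = -40
25·t² + 80·t + 284 = 0  ⇒  m = (-40)² − 25·284 = -5500
m = -5500 < 0,  v_rel·d = -40 < 0  ⇒  outside

inside=no margin=-5500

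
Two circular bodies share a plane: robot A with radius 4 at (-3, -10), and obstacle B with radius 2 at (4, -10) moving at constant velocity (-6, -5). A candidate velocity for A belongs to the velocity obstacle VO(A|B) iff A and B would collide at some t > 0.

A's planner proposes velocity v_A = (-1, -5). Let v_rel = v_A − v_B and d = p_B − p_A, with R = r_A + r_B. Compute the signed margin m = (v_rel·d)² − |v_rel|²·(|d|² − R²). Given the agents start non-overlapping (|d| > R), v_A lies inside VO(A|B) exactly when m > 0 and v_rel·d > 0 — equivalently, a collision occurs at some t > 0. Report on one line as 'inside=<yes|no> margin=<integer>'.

d = (7, 0),  |d|² = 49;  R = 4+2 = 6,  c = 49−6² = 13
v_rel = (5, 0),  |v_rel|² = 25;  v_rel·d = (5)·(7) + (0)·(0) = 35
25·t² − 70·t + 13 = 0  ⇒  m = 35² − 25·13 = 900
m = 900 > 0,  v_rel·d = 35 > 0  ⇒  inside

inside=yes margin=900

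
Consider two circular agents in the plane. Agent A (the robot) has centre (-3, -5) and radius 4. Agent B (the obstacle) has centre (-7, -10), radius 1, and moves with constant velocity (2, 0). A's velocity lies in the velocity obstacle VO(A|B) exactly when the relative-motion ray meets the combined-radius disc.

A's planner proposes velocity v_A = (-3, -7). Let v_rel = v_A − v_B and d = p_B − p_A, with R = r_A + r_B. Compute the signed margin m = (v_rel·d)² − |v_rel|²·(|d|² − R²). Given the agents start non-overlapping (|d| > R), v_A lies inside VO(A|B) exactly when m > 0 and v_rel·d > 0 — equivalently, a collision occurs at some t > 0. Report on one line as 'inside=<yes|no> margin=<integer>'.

d = (-4, -5),  |d|² = 41;  R = 4+1 = 5,  c = 41−5² = 16
v_rel = (-5, -7),  |v_rel|² = 74;  v_rel·d = (-5)·(-4) + (-7)·(-5) = 55
74·t² − 110·t + 16 = 0  ⇒  m = 55² − 74·16 = 1841
m = 1841 > 0,  v_rel·d = 55 > 0  ⇒  inside

inside=yes margin=1841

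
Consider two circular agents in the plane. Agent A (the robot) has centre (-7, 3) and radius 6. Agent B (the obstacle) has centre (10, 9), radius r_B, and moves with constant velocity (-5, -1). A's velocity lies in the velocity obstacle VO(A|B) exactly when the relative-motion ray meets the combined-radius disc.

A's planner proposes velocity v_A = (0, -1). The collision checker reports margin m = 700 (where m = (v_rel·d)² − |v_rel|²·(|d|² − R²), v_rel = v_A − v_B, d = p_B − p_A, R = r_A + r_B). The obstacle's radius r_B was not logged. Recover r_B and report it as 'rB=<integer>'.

m = 700
d = (17, 6);  v_rel = (5, 0),  |v_rel|² = 25
v_rel×d = (5)·(6) − (0)·(17) = 30
since m = R²·25 − 30²:  R² = (900 + 700) / 25 = 64
R = √64 = 8  ⇒  r_B = 8 − 6 = 2

rB=2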